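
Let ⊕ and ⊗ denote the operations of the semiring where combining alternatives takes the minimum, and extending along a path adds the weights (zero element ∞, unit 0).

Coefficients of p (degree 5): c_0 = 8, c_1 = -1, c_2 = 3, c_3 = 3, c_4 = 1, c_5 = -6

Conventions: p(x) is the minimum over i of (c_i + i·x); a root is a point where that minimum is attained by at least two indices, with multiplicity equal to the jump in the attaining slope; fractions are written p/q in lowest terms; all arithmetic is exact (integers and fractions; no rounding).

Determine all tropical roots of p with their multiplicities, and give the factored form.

hull edge (i=0, c=8) to (i=1, c=-1): slope -9, span 1
hull edge (i=1, c=-1) to (i=5, c=-6): slope -5/4, span 4
Factored form: p(x) = -6 ⊗ (x ⊕ 5/4) ⊗ (x ⊕ 5/4) ⊗ (x ⊕ 5/4) ⊗ (x ⊕ 5/4) ⊗ (x ⊕ 9)
Answer: roots = 5/4 (mult 4), 9 (mult 1)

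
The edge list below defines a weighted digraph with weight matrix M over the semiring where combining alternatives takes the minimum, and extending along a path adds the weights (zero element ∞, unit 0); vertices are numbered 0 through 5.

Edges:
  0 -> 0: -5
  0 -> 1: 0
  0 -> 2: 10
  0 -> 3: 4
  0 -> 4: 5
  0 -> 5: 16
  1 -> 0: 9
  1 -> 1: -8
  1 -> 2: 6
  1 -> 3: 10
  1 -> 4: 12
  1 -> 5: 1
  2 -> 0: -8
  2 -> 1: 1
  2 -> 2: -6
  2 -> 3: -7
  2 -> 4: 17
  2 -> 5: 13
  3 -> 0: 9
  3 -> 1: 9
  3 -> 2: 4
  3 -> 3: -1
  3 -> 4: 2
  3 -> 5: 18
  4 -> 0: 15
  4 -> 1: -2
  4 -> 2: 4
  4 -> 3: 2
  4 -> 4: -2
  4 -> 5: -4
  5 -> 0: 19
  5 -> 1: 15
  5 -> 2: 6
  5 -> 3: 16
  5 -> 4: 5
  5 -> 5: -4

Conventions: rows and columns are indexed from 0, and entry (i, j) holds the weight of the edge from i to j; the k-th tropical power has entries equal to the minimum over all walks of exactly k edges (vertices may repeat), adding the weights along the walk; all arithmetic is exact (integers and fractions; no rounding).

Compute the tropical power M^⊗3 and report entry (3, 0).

M^⊗2:
  [-10, -8, 4, -1, 0, 1]
  [-2, -16, -2, -1, 4, -7]
  [-14, -8, -12, -13, -5, 2]
  [-4, 0, -2, -3, 0, -2]
  [-4, -10, -2, -3, -4, -8]
  [-2, 3, 0, -1, 1, -8]
M^⊗3:
  [-15, -16, -2, -6, -5, -7]
  [-10, -24, -10, -9, -4, -15]
  [-20, -16, -18, -19, -11, -9]
  [-10, -8, -8, -9, -2, -6]
  [-10, -18, -8, -9, -6, -12]
  [-8, -5, -6, -7, -3, -12]
Key observation: the optimum is the walk 3->2->2->0, with weight 4 + (-6) + (-8) = -10.
Optimal value attained by: walk 3->2->2->0.
Answer: (M^⊗3)[3][0] = -10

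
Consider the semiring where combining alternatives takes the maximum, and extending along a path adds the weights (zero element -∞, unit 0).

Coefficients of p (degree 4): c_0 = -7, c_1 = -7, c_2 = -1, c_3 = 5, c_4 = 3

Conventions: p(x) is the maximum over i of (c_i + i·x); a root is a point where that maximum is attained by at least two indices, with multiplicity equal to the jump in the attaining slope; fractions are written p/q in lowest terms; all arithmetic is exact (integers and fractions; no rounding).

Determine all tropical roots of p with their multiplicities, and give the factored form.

hull edge (i=0, c=-7) to (i=3, c=5): slope 4, span 3
hull edge (i=3, c=5) to (i=4, c=3): slope -2, span 1
Factored form: p(x) = 3 ⊗ (x ⊕ (-4)) ⊗ (x ⊕ (-4)) ⊗ (x ⊕ (-4)) ⊗ (x ⊕ 2)
Answer: roots = -4 (mult 3), 2 (mult 1)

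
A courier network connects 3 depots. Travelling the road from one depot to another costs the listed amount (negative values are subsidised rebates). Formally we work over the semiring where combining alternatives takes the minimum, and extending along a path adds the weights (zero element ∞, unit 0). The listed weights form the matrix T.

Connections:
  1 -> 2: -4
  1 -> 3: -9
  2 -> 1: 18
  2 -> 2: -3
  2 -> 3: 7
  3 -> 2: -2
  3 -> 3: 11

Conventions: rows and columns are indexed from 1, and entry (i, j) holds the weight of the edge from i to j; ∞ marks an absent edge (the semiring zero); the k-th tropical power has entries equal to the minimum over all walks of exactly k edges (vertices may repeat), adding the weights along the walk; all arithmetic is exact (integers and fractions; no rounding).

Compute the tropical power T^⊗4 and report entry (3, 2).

T^⊗2:
  [14, -11, 2]
  [15, -6, 4]
  [16, -5, 5]
T^⊗3:
  [7, -14, -4]
  [12, -9, 1]
  [13, -8, 2]
T^⊗4:
  [4, -17, -7]
  [9, -12, -2]
  [10, -11, -1]
Key observation: the optimum is the walk 3->2->2->2->2, with weight (-2) + (-3) + (-3) + (-3) = -11.
Optimal value attained by: walk 3->2->2->2->2.
Answer: (T^⊗4)[3][2] = -11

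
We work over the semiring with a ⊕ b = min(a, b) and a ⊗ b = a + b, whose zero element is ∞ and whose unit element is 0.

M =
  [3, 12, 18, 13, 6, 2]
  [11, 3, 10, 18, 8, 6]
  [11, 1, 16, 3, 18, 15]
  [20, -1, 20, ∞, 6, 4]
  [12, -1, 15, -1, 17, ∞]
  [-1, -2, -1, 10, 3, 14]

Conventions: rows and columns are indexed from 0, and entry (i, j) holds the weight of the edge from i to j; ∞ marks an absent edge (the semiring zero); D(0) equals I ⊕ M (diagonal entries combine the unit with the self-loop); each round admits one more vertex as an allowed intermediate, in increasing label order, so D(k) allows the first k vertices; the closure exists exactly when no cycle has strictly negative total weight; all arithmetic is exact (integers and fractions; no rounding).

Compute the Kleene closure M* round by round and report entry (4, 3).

D(0):
  [0, 12, 18, 13, 6, 2]
  [11, 0, 10, 18, 8, 6]
  [11, 1, 0, 3, 18, 15]
  [20, -1, 20, 0, 6, 4]
  [12, -1, 15, -1, 0, ∞]
  [-1, -2, -1, 10, 3, 0]
D(1):
  [0, 12, 18, 13, 6, 2]
  [11, 0, 10, 18, 8, 6]
  [11, 1, 0, 3, 17, 13]
  [20, -1, 20, 0, 6, 4]
  [12, -1, 15, -1, 0, 14]
  [-1, -2, -1, 10, 3, 0]
D(2):
  [0, 12, 18, 13, 6, 2]
  [11, 0, 10, 18, 8, 6]
  [11, 1, 0, 3, 9, 7]
  [10, -1, 9, 0, 6, 4]
  [10, -1, 9, -1, 0, 5]
  [-1, -2, -1, 10, 3, 0]
D(3):
  [0, 12, 18, 13, 6, 2]
  [11, 0, 10, 13, 8, 6]
  [11, 1, 0, 3, 9, 7]
  [10, -1, 9, 0, 6, 4]
  [10, -1, 9, -1, 0, 5]
  [-1, -2, -1, 2, 3, 0]
D(4):
  [0, 12, 18, 13, 6, 2]
  [11, 0, 10, 13, 8, 6]
  [11, 1, 0, 3, 9, 7]
  [10, -1, 9, 0, 6, 4]
  [9, -2, 8, -1, 0, 3]
  [-1, -2, -1, 2, 3, 0]
D(5):
  [0, 4, 14, 5, 6, 2]
  [11, 0, 10, 7, 8, 6]
  [11, 1, 0, 3, 9, 7]
  [10, -1, 9, 0, 6, 4]
  [9, -2, 8, -1, 0, 3]
  [-1, -2, -1, 2, 3, 0]
D(6):
  [0, 0, 1, 4, 5, 2]
  [5, 0, 5, 7, 8, 6]
  [6, 1, 0, 3, 9, 7]
  [3, -1, 3, 0, 6, 4]
  [2, -2, 2, -1, 0, 3]
  [-1, -2, -1, 2, 3, 0]
Answer: M*[4][3] = -1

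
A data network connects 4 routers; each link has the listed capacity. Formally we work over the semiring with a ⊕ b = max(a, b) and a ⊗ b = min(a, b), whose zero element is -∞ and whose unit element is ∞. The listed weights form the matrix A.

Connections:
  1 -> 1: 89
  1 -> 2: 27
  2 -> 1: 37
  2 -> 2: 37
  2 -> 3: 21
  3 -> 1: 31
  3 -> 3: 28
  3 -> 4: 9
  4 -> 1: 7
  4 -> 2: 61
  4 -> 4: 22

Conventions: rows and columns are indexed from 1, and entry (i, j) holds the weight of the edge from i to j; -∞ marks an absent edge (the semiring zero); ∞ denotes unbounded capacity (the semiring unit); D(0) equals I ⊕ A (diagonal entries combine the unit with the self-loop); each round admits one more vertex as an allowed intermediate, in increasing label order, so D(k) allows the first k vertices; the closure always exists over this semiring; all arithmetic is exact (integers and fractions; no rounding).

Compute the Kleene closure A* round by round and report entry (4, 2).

D(0):
  [∞, 27, -∞, -∞]
  [37, ∞, 21, -∞]
  [31, -∞, ∞, 9]
  [7, 61, -∞, ∞]
D(1):
  [∞, 27, -∞, -∞]
  [37, ∞, 21, -∞]
  [31, 27, ∞, 9]
  [7, 61, -∞, ∞]
D(2):
  [∞, 27, 21, -∞]
  [37, ∞, 21, -∞]
  [31, 27, ∞, 9]
  [37, 61, 21, ∞]
D(3):
  [∞, 27, 21, 9]
  [37, ∞, 21, 9]
  [31, 27, ∞, 9]
  [37, 61, 21, ∞]
D(4):
  [∞, 27, 21, 9]
  [37, ∞, 21, 9]
  [31, 27, ∞, 9]
  [37, 61, 21, ∞]
Answer: A*[4][2] = 61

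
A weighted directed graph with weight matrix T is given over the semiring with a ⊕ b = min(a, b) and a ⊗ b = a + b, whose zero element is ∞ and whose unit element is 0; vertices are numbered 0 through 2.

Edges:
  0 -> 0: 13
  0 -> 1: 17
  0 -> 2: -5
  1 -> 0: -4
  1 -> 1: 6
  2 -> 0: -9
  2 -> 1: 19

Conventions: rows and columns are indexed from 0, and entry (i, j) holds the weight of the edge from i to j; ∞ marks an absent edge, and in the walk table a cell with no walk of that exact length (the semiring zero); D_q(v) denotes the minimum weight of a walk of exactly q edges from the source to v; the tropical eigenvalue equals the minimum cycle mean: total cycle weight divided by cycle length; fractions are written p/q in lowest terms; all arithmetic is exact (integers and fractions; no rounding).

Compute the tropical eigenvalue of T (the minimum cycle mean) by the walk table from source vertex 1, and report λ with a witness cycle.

q=0: [∞, 0, ∞]
q=1: [-4, 6, ∞]
q=2: [2, 12, -9]
q=3: [-18, 10, -3]
Optimal cycle mean attained by: cycle 0->2->0, total (-5) + (-9), length 2.
Answer: λ = -7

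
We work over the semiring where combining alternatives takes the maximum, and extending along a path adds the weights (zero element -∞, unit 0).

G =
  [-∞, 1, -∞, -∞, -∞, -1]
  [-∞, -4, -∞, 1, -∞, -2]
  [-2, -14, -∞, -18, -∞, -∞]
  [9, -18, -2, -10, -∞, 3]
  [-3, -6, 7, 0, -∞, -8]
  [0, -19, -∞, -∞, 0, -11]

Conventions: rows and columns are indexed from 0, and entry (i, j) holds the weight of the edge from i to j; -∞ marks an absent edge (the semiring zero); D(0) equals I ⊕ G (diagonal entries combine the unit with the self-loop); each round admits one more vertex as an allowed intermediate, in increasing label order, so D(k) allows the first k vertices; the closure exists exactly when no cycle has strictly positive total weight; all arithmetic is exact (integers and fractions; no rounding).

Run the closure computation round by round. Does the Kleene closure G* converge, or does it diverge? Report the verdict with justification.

D(0):
  [0, 1, -∞, -∞, -∞, -1]
  [-∞, 0, -∞, 1, -∞, -2]
  [-2, -14, 0, -18, -∞, -∞]
  [9, -18, -2, 0, -∞, 3]
  [-3, -6, 7, 0, 0, -8]
  [0, -19, -∞, -∞, 0, 0]
D(1):
  [0, 1, -∞, -∞, -∞, -1]
  [-∞, 0, -∞, 1, -∞, -2]
  [-2, -1, 0, -18, -∞, -3]
  [9, 10, -2, 0, -∞, 8]
  [-3, -2, 7, 0, 0, -4]
  [0, 1, -∞, -∞, 0, 0]
Detection: at round 2, diagonal entry (3, 3) turns strictly positive.
Key observation: the cycle 3->0->1->3 has total weight 9 + 1 + 1, which is strictly positive.
Answer: DIVERGES — positive cycle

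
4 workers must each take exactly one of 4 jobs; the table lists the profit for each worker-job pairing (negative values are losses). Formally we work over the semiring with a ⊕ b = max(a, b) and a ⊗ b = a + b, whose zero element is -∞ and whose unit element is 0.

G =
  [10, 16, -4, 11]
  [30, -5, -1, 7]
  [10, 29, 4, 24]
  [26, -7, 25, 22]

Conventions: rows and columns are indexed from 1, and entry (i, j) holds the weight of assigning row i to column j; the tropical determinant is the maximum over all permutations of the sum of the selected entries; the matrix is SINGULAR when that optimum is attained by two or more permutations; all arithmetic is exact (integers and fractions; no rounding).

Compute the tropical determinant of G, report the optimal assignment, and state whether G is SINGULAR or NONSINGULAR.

σ = (1, 2, 3, 4): 10 + (-5) + 4 + 22 = 31
σ = (1, 2, 4, 3): 10 + (-5) + 24 + 25 = 54
σ = (1, 3, 2, 4): 10 + (-1) + 29 + 22 = 60
σ = (1, 3, 4, 2): 10 + (-1) + 24 + (-7) = 26
σ = (1, 4, 2, 3): 10 + 7 + 29 + 25 = 71
σ = (1, 4, 3, 2): 10 + 7 + 4 + (-7) = 14
σ = (2, 1, 3, 4): 16 + 30 + 4 + 22 = 72
σ = (2, 1, 4, 3): 16 + 30 + 24 + 25 = 95
σ = (2, 3, 1, 4): 16 + (-1) + 10 + 22 = 47
σ = (2, 3, 4, 1): 16 + (-1) + 24 + 26 = 65
σ = (2, 4, 1, 3): 16 + 7 + 10 + 25 = 58
σ = (2, 4, 3, 1): 16 + 7 + 4 + 26 = 53
σ = (3, 1, 2, 4): (-4) + 30 + 29 + 22 = 77
σ = (3, 1, 4, 2): (-4) + 30 + 24 + (-7) = 43
σ = (3, 2, 1, 4): (-4) + (-5) + 10 + 22 = 23
σ = (3, 2, 4, 1): (-4) + (-5) + 24 + 26 = 41
σ = (3, 4, 1, 2): (-4) + 7 + 10 + (-7) = 6
σ = (3, 4, 2, 1): (-4) + 7 + 29 + 26 = 58
σ = (4, 1, 2, 3): 11 + 30 + 29 + 25 = 95
σ = (4, 1, 3, 2): 11 + 30 + 4 + (-7) = 38
σ = (4, 2, 1, 3): 11 + (-5) + 10 + 25 = 41
σ = (4, 2, 3, 1): 11 + (-5) + 4 + 26 = 36
σ = (4, 3, 1, 2): 11 + (-1) + 10 + (-7) = 13
σ = (4, 3, 2, 1): 11 + (-1) + 29 + 26 = 65
Optimal value attained by: σ = (2, 1, 4, 3).
Answer: det⊕(G) = 95; verdict: SINGULAR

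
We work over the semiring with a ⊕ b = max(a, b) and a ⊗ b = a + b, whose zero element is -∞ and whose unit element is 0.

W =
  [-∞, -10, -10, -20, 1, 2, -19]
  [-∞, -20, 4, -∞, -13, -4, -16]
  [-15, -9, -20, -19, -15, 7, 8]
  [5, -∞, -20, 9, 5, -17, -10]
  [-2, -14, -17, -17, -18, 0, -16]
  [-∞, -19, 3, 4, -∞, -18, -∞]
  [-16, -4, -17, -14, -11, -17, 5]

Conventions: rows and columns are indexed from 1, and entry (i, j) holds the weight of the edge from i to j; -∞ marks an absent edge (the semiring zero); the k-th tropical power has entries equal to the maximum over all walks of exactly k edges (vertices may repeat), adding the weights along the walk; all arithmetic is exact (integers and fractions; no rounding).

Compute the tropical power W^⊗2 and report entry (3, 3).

W^⊗2:
  [-1, -13, 5, 6, -15, 1, -2]
  [-11, -5, -1, 0, -11, 11, 12]
  [-8, 4, 10, 11, -3, -9, 13]
  [14, -5, -5, 18, 14, 7, -1]
  [-12, -12, 3, 4, -1, 0, -9]
  [9, -6, -15, 13, 9, 10, 11]
  [-9, 1, 0, -5, -6, -8, 10]
Key observation: the optimum is the walk 3->6->3, with weight 7 + 3 = 10.
Optimal value attained by: walk 3->6->3.
Answer: (W^⊗2)[3][3] = 10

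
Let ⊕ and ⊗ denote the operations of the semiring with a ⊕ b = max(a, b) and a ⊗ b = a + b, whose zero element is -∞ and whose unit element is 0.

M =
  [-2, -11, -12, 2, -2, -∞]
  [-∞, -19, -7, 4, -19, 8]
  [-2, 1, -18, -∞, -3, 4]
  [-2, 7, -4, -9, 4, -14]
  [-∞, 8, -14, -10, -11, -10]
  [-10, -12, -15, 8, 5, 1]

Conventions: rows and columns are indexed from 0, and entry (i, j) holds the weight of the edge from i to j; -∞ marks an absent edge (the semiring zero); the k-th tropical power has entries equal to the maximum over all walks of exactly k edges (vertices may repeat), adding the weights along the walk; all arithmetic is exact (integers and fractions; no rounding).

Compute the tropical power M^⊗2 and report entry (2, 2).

M^⊗2:
  [0, 9, -2, 0, 6, -3]
  [2, 11, 0, 16, 13, 9]
  [-4, 5, -6, 12, 9, 9]
  [-4, 12, 0, 11, -4, 15]
  [-12, -3, 1, 12, -5, 16]
  [6, 15, 4, 9, 12, 2]
Key observation: the optimum is the walk 2->1->2, with weight 1 + (-7) = -6.
Optimal value attained by: walk 2->1->2.
Answer: (M^⊗2)[2][2] = -6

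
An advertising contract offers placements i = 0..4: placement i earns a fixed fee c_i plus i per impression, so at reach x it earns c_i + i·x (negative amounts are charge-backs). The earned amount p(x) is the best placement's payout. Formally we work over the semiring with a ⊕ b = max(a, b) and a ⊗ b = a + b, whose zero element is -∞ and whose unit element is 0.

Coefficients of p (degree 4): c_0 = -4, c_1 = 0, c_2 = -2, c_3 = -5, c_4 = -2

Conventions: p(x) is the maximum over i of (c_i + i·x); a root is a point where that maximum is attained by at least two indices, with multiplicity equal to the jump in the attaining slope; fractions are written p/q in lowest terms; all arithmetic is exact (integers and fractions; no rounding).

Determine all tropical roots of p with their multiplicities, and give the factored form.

hull edge (i=0, c=-4) to (i=1, c=0): slope 4, span 1
hull edge (i=1, c=0) to (i=4, c=-2): slope -2/3, span 3
Factored form: p(x) = -2 ⊗ (x ⊕ (-4)) ⊗ (x ⊕ 2/3) ⊗ (x ⊕ 2/3) ⊗ (x ⊕ 2/3)
Answer: roots = -4 (mult 1), 2/3 (mult 3)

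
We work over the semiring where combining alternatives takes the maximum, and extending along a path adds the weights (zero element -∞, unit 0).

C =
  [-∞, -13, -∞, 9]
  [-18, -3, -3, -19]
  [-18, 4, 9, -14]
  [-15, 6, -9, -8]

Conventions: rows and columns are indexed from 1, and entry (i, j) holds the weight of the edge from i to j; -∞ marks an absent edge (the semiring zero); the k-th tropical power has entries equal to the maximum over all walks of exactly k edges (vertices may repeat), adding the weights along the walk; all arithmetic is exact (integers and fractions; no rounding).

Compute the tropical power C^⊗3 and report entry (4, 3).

C^⊗2:
  [-6, 15, 0, 1]
  [-21, 1, 6, -9]
  [-9, 13, 18, -5]
  [-12, 3, 3, -6]
C^⊗3:
  [-3, 12, 12, 3]
  [-12, 10, 15, -8]
  [0, 22, 27, 4]
  [-15, 7, 12, -3]
Key observation: the optimum is the walk 4->2->3->3, with weight 6 + (-3) + 9 = 12.
Optimal value attained by: walk 4->2->3->3.
Answer: (C^⊗3)[4][3] = 12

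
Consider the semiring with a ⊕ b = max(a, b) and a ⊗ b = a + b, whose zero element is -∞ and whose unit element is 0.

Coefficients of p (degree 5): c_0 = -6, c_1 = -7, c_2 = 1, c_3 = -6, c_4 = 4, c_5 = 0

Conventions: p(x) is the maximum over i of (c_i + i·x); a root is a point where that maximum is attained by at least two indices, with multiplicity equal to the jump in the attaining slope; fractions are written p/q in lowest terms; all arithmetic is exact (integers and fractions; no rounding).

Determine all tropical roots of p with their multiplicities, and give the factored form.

hull edge (i=0, c=-6) to (i=2, c=1): slope 7/2, span 2
hull edge (i=2, c=1) to (i=4, c=4): slope 3/2, span 2
hull edge (i=4, c=4) to (i=5, c=0): slope -4, span 1
Factored form: p(x) = 0 ⊗ (x ⊕ (-7/2)) ⊗ (x ⊕ (-7/2)) ⊗ (x ⊕ (-3/2)) ⊗ (x ⊕ (-3/2)) ⊗ (x ⊕ 4)
Answer: roots = -7/2 (mult 2), -3/2 (mult 2), 4 (mult 1)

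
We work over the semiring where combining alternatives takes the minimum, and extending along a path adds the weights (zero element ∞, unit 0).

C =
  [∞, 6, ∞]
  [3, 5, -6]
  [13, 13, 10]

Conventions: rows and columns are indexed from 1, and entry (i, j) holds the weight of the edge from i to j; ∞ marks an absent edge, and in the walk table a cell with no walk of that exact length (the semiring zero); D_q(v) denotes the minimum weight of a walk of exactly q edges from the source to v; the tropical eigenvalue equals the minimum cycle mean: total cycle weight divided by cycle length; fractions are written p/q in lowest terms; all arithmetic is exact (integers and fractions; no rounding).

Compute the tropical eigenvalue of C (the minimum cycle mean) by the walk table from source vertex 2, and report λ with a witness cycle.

q=0: [∞, 0, ∞]
q=1: [3, 5, -6]
q=2: [7, 7, -1]
q=3: [10, 12, 1]
Optimal cycle mean attained by: cycle 2->3->2, total (-6) + 13, length 2.
Answer: λ = 7/2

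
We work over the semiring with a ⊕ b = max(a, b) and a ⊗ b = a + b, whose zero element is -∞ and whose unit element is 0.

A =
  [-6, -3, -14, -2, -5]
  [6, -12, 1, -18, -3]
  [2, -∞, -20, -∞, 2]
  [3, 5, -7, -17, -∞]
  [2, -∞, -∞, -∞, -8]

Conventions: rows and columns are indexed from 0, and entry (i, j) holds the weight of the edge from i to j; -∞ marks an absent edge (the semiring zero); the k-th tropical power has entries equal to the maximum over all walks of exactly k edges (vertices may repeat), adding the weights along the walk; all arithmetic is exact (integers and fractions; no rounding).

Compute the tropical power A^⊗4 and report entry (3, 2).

A^⊗2:
  [3, 3, -2, -8, -6]
  [3, 3, -8, 4, 3]
  [4, -1, -12, 0, -3]
  [11, 0, 6, 1, 2]
  [-4, -1, -12, 0, -3]
A^⊗3:
  [9, 0, 4, 1, 0]
  [9, 9, 4, 1, 0]
  [5, 5, 0, 2, -1]
  [8, 8, 1, 9, 8]
  [5, 5, 0, -6, -4]
A^⊗4:
  [6, 6, 1, 7, 6]
  [15, 6, 10, 7, 6]
  [11, 7, 6, 3, 2]
  [14, 14, 9, 6, 5]
  [11, 2, 6, 3, 2]
Key observation: the optimum is the walk 3->1->0->1->2, with weight 5 + 6 + (-3) + 1 = 9.
Optimal value attained by: walk 3->1->0->1->2.
Answer: (A^⊗4)[3][2] = 9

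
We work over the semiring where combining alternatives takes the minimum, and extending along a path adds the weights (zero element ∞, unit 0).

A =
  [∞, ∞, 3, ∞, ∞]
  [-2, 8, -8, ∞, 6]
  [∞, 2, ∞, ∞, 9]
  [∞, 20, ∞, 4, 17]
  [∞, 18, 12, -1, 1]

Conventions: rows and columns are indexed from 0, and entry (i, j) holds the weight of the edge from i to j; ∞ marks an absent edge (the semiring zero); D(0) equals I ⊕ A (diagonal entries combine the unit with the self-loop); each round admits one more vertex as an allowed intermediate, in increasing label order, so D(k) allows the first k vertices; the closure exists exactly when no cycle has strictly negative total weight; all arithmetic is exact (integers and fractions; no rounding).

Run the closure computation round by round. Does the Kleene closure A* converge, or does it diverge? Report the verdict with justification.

D(0):
  [0, ∞, 3, ∞, ∞]
  [-2, 0, -8, ∞, 6]
  [∞, 2, 0, ∞, 9]
  [∞, 20, ∞, 0, 17]
  [∞, 18, 12, -1, 0]
D(1):
  [0, ∞, 3, ∞, ∞]
  [-2, 0, -8, ∞, 6]
  [∞, 2, 0, ∞, 9]
  [∞, 20, ∞, 0, 17]
  [∞, 18, 12, -1, 0]
Detection: at round 2, diagonal entry (2, 2) turns strictly negative.
Key observation: the cycle 2->1->2 has total weight 2 + (-8), which is strictly negative.
Answer: DIVERGES — negative cycle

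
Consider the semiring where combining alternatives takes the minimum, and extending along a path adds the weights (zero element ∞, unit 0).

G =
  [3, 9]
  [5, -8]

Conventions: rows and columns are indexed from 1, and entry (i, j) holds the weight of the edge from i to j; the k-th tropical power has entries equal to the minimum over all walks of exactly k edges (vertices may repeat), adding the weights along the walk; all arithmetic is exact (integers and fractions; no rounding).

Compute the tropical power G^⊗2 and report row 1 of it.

G^⊗2:
  [6, 1]
  [-3, -16]
Answer: row 1 of G^⊗2 = [6, 1]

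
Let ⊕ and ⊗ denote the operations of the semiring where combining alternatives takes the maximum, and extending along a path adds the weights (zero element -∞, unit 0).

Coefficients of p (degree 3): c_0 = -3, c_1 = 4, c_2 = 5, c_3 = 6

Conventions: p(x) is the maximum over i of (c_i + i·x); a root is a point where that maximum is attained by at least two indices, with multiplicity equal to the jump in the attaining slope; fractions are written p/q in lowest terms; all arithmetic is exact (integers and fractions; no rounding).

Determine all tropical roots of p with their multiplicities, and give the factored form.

hull edge (i=0, c=-3) to (i=1, c=4): slope 7, span 1
hull edge (i=1, c=4) to (i=3, c=6): slope 1, span 2
Factored form: p(x) = 6 ⊗ (x ⊕ (-7)) ⊗ (x ⊕ (-1)) ⊗ (x ⊕ (-1))
Answer: roots = -7 (mult 1), -1 (mult 2)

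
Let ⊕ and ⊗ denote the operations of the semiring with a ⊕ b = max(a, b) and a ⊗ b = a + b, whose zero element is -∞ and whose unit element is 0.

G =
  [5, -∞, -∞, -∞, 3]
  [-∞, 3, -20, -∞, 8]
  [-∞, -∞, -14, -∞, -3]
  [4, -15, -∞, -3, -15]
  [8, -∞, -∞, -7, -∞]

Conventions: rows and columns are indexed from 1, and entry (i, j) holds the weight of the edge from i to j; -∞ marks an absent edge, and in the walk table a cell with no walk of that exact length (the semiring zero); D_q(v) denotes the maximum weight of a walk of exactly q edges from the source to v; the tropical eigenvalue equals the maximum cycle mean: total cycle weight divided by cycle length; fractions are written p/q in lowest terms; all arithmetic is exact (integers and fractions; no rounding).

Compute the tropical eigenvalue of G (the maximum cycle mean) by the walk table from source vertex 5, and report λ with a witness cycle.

q=0: [-∞, -∞, -∞, -∞, 0]
q=1: [8, -∞, -∞, -7, -∞]
q=2: [13, -22, -∞, -10, 11]
q=3: [19, -19, -42, 4, 16]
q=4: [24, -11, -39, 9, 22]
q=5: [30, -6, -31, 15, 27]
Optimal cycle mean attained by: cycle 1->5->1, total 3 + 8, length 2.
Answer: λ = 11/2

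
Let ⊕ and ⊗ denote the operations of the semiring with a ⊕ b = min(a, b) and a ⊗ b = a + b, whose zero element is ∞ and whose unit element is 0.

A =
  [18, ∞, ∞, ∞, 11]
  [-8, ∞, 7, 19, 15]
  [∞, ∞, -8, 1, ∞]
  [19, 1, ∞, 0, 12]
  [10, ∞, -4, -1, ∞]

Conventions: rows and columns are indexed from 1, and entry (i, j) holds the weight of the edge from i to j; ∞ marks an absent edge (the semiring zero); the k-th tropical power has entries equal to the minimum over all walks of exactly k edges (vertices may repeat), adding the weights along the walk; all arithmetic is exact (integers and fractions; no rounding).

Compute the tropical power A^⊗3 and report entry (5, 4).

A^⊗2:
  [21, ∞, 7, 10, 29]
  [10, 20, -1, 8, 3]
  [20, 2, -16, -7, 13]
  [-7, 1, 8, 0, 12]
  [18, 0, -12, -3, 11]
A^⊗3:
  [29, 11, -1, 8, 22]
  [12, 9, -9, 0, 20]
  [-6, -6, -24, -15, 5]
  [-7, 1, 0, 0, 4]
  [-8, -2, -20, -11, 9]
Key observation: the optimum is the walk 5->3->3->4, with weight (-4) + (-8) + 1 = -11.
Optimal value attained by: walk 5->3->3->4.
Answer: (A^⊗3)[5][4] = -11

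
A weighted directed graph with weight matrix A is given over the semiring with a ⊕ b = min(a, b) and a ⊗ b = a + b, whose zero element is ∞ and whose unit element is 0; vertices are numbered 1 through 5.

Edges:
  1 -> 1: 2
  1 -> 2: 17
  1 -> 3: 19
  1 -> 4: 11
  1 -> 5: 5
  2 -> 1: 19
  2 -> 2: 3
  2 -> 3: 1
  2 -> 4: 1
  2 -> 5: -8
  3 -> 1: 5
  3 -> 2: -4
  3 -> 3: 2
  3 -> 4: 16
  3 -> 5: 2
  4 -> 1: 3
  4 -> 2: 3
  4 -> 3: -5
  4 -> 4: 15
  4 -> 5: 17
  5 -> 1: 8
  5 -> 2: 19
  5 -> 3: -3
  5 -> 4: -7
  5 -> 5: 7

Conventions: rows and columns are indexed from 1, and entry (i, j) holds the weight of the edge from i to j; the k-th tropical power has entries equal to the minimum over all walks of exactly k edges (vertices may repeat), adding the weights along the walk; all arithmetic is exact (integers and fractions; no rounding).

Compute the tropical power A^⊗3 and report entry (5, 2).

A^⊗2:
  [4, 14, 2, -2, 7]
  [0, -3, -11, -15, -5]
  [7, -2, -3, -5, -12]
  [0, -9, -3, 4, -5]
  [-4, -7, -12, 0, -1]
A^⊗3:
  [1, -2, -7, 0, 4]
  [-12, -15, -20, -12, -11]
  [-4, -7, -15, -19, -10]
  [2, -7, -8, -12, -17]
  [-7, -16, -10, -8, -15]
Key observation: the optimum is the walk 5->4->3->2, with weight (-7) + (-5) + (-4) = -16.
Optimal value attained by: walk 5->4->3->2.
Answer: (A^⊗3)[5][2] = -16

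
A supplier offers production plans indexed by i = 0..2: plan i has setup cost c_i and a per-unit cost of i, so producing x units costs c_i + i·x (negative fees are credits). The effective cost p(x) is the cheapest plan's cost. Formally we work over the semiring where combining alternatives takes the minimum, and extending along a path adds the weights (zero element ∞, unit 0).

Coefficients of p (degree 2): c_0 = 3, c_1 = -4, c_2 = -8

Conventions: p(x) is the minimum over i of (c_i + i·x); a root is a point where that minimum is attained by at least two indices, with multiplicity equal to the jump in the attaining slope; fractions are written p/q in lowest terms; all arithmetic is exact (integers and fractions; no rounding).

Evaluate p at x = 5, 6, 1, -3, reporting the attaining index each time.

p(5) = min(3+0·5=3, -4+1·5=1, -8+2·5=2) = 1 (attained by i=1)
p(6) = min(3+0·6=3, -4+1·6=2, -8+2·6=4) = 2 (attained by i=1)
p(1) = min(3+0·1=3, -4+1·1=-3, -8+2·1=-6) = -6 (attained by i=2)
p(-3) = min(3+0·(-3)=3, -4+1·(-3)=-7, -8+2·(-3)=-14) = -14 (attained by i=2)
Answer: p(5) = 1; p(6) = 2; p(1) = -6; p(-3) = -14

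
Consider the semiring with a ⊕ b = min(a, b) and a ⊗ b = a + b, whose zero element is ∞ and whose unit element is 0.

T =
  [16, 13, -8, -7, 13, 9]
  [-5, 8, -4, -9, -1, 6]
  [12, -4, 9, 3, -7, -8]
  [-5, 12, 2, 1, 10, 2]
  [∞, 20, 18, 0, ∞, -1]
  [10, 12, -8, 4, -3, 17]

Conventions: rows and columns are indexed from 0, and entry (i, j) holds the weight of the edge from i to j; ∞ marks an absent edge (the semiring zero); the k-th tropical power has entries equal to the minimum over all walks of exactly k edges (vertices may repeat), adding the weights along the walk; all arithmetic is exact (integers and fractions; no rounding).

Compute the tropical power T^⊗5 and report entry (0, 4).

T^⊗2:
  [-12, -12, -5, -6, -15, -16]
  [-14, -8, -13, -12, -11, -12]
  [-9, 4, -16, -13, -11, -8]
  [-4, -2, -13, -12, -5, -6]
  [-5, 11, -9, 1, -4, 2]
  [-1, -12, 1, -5, -15, -16]
T^⊗3:
  [-17, -9, -24, -21, -19, -16]
  [-17, -17, -22, -21, -20, -21]
  [-18, -20, -17, -16, -23, -24]
  [-17, -17, -14, -11, -20, -21]
  [-4, -13, -13, -12, -16, -17]
  [-17, -4, -24, -21, -19, -16]
T^⊗4:
  [-26, -28, -25, -24, -31, -32]
  [-26, -26, -29, -26, -29, -30]
  [-25, -21, -32, -29, -27, -25]
  [-22, -18, -29, -26, -24, -22]
  [-18, -17, -25, -22, -20, -21]
  [-26, -28, -25, -24, -31, -32]
T^⊗5:
  [-33, -29, -40, -37, -35, -33]
  [-31, -33, -38, -35, -36, -37]
  [-34, -36, -33, -32, -39, -40]
  [-31, -33, -30, -29, -36, -37]
  [-27, -29, -29, -26, -32, -33]
  [-33, -29, -40, -37, -35, -33]
Key observation: the optimum is the walk 0->2->5->2->5->4, with weight (-8) + (-8) + (-8) + (-8) + (-3) = -35.
Optimal value attained by: walk 0->2->5->2->5->4.
Answer: (T^⊗5)[0][4] = -35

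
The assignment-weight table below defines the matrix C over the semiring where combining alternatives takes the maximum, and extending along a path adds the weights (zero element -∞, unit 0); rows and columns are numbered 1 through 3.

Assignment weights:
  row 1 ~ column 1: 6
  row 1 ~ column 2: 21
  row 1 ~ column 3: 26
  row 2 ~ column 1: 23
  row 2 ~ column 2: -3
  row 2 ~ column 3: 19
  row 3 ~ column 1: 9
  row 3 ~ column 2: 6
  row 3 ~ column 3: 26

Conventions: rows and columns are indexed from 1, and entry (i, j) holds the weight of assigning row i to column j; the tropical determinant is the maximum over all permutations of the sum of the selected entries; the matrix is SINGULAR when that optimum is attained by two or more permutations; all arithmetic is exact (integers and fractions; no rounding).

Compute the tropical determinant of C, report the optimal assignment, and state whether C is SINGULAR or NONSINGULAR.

σ = (1, 2, 3): 6 + (-3) + 26 = 29
σ = (1, 3, 2): 6 + 19 + 6 = 31
σ = (2, 1, 3): 21 + 23 + 26 = 70
σ = (2, 3, 1): 21 + 19 + 9 = 49
σ = (3, 1, 2): 26 + 23 + 6 = 55
σ = (3, 2, 1): 26 + (-3) + 9 = 32
Optimal value attained by: σ = (2, 1, 3).
Answer: det⊕(C) = 70; verdict: NONSINGULAR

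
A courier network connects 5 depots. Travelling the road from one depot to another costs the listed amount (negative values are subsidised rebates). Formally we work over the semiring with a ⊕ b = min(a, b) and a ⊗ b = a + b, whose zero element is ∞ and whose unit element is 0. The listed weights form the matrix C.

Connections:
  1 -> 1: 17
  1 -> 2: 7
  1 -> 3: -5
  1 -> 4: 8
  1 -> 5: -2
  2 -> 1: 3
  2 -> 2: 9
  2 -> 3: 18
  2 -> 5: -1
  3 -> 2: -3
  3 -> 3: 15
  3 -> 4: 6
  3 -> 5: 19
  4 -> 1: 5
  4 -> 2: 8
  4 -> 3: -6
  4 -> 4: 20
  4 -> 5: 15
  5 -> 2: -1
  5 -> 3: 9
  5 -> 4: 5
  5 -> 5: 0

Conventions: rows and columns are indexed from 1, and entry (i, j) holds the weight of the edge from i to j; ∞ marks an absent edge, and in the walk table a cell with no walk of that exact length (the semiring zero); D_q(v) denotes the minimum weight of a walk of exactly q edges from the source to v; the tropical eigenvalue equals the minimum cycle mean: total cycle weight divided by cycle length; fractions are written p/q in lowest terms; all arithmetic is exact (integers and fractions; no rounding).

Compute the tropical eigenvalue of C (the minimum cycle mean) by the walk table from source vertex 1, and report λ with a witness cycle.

q=0: [0, ∞, ∞, ∞, ∞]
q=1: [17, 7, -5, 8, -2]
q=2: [10, -8, 2, 1, -2]
q=3: [-5, -3, -5, 3, -9]
q=4: [0, -10, -10, -4, -9]
q=5: [-7, -13, -10, -4, -11]
Optimal cycle mean attained by: cycle 1->3->2->1, total (-5) + (-3) + 3, length 3.
Answer: λ = -5/3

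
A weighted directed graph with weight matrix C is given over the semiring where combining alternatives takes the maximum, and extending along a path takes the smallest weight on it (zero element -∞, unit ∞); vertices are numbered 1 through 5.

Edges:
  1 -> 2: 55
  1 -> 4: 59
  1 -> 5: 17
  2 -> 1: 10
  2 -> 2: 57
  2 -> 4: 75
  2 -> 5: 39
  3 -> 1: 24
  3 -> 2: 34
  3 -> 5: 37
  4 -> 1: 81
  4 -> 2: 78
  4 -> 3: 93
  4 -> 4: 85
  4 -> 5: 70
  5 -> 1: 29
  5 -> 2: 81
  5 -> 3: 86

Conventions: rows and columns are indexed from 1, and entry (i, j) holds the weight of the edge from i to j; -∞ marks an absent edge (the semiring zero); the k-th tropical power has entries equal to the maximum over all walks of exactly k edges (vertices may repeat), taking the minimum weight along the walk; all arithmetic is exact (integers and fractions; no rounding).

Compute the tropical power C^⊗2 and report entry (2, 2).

C^⊗2:
  [59, 59, 59, 59, 59]
  [75, 75, 75, 75, 70]
  [29, 37, 37, 34, 34]
  [81, 78, 85, 85, 70]
  [24, 57, -∞, 75, 39]
Key observation: the optimum is the walk 2->4->2, with weight 75 min 78 = 75.
Optimal value attained by: walk 2->4->2.
Answer: (C^⊗2)[2][2] = 75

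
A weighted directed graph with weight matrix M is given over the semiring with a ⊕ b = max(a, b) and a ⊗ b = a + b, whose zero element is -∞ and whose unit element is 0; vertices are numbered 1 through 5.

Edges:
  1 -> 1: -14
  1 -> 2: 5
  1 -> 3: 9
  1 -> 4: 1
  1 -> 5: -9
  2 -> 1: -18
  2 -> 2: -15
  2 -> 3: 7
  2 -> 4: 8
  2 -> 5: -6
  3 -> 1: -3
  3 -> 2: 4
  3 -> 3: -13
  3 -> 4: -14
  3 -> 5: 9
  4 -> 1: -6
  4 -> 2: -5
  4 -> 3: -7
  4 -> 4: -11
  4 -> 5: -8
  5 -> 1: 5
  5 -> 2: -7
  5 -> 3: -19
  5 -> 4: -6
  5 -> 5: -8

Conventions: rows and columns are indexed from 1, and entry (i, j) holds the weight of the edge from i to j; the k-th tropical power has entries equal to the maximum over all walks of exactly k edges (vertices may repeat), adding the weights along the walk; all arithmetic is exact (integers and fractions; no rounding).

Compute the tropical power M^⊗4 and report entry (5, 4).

M^⊗2:
  [6, 13, 12, 13, 18]
  [4, 11, 1, -3, 16]
  [14, 2, 11, 12, 1]
  [-3, -1, 3, 3, 2]
  [-3, 10, 14, 6, -4]
M^⊗3:
  [23, 16, 20, 21, 21]
  [21, 9, 18, 19, 10]
  [8, 19, 23, 15, 20]
  [7, 7, 6, 7, 12]
  [11, 18, 17, 18, 23]
M^⊗4:
  [26, 28, 32, 24, 29]
  [15, 26, 30, 22, 27]
  [25, 27, 26, 27, 32]
  [17, 12, 16, 15, 15]
  [28, 21, 25, 26, 26]
Key observation: the optimum is the walk 5->1->3->2->4, with weight 5 + 9 + 4 + 8 = 26.
Optimal value attained by: walk 5->1->3->2->4.
Answer: (M^⊗4)[5][4] = 26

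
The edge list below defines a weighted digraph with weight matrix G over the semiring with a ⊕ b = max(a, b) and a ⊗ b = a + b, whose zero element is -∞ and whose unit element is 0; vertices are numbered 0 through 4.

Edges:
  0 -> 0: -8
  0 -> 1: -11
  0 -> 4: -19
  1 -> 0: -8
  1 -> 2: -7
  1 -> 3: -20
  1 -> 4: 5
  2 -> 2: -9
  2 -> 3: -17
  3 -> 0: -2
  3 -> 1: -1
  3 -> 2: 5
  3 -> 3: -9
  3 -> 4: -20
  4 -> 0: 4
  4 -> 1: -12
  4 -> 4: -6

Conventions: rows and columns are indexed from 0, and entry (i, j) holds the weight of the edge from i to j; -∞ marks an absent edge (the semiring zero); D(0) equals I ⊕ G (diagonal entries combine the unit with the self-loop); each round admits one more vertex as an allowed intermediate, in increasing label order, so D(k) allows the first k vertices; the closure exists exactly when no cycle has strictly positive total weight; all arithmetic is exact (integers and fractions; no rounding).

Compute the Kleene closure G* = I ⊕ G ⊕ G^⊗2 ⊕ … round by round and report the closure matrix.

D(0):
  [0, -11, -∞, -∞, -19]
  [-8, 0, -7, -20, 5]
  [-∞, -∞, 0, -17, -∞]
  [-2, -1, 5, 0, -20]
  [4, -12, -∞, -∞, 0]
D(1):
  [0, -11, -∞, -∞, -19]
  [-8, 0, -7, -20, 5]
  [-∞, -∞, 0, -17, -∞]
  [-2, -1, 5, 0, -20]
  [4, -7, -∞, -∞, 0]
D(2):
  [0, -11, -18, -31, -6]
  [-8, 0, -7, -20, 5]
  [-∞, -∞, 0, -17, -∞]
  [-2, -1, 5, 0, 4]
  [4, -7, -14, -27, 0]
D(3):
  [0, -11, -18, -31, -6]
  [-8, 0, -7, -20, 5]
  [-∞, -∞, 0, -17, -∞]
  [-2, -1, 5, 0, 4]
  [4, -7, -14, -27, 0]
D(4):
  [0, -11, -18, -31, -6]
  [-8, 0, -7, -20, 5]
  [-19, -18, 0, -17, -13]
  [-2, -1, 5, 0, 4]
  [4, -7, -14, -27, 0]
D(5):
  [0, -11, -18, -31, -6]
  [9, 0, -7, -20, 5]
  [-9, -18, 0, -17, -13]
  [8, -1, 5, 0, 4]
  [4, -7, -14, -27, 0]
Answer: G* = [[0, -11, -18, -31, -6], [9, 0, -7, -20, 5], [-9, -18, 0, -17, -13], [8, -1, 5, 0, 4], [4, -7, -14, -27, 0]]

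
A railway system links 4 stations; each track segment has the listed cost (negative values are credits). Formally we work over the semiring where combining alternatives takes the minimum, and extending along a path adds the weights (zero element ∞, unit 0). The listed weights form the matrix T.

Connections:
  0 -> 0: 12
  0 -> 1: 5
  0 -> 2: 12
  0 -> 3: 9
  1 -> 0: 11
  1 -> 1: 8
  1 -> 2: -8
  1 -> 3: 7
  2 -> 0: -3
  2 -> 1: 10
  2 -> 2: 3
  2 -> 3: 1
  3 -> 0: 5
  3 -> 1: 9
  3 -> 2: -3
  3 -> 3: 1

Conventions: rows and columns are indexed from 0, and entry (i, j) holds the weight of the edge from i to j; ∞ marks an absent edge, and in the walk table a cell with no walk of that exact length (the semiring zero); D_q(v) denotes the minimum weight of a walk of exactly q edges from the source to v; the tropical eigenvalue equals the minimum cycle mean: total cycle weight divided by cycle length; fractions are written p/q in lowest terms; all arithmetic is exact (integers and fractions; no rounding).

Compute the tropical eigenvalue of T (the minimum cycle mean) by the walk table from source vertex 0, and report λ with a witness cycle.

q=0: [0, ∞, ∞, ∞]
q=1: [12, 5, 12, 9]
q=2: [9, 13, -3, 10]
q=3: [-6, 7, 0, -2]
q=4: [-3, -1, -5, -1]
Optimal cycle mean attained by: cycle 0->1->2->0, total 5 + (-8) + (-3), length 3.
Answer: λ = -2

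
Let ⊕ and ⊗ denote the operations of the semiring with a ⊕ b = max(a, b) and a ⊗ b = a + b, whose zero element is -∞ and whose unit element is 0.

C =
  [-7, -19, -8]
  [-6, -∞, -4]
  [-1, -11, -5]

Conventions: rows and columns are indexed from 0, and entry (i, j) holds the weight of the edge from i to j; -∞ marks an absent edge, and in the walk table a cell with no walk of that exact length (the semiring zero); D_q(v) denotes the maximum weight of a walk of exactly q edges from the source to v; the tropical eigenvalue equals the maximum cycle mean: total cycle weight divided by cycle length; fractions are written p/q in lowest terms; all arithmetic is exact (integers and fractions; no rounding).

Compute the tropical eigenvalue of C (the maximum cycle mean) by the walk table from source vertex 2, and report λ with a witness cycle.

q=0: [-∞, -∞, 0]
q=1: [-1, -11, -5]
q=2: [-6, -16, -9]
q=3: [-10, -20, -14]
Optimal cycle mean attained by: cycle 0->2->0, total (-8) + (-1), length 2.
Answer: λ = -9/2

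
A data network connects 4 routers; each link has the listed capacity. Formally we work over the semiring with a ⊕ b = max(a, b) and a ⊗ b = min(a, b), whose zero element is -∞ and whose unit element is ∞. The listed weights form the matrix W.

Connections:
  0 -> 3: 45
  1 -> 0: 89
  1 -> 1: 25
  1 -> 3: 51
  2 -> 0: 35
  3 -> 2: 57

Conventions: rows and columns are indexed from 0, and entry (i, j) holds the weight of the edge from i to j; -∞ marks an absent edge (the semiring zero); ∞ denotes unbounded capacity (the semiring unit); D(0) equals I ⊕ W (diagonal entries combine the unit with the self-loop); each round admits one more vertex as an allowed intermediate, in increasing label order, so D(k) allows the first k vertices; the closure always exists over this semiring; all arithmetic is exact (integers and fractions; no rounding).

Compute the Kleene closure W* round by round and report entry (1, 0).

D(0):
  [∞, -∞, -∞, 45]
  [89, ∞, -∞, 51]
  [35, -∞, ∞, -∞]
  [-∞, -∞, 57, ∞]
D(1):
  [∞, -∞, -∞, 45]
  [89, ∞, -∞, 51]
  [35, -∞, ∞, 35]
  [-∞, -∞, 57, ∞]
D(2):
  [∞, -∞, -∞, 45]
  [89, ∞, -∞, 51]
  [35, -∞, ∞, 35]
  [-∞, -∞, 57, ∞]
D(3):
  [∞, -∞, -∞, 45]
  [89, ∞, -∞, 51]
  [35, -∞, ∞, 35]
  [35, -∞, 57, ∞]
D(4):
  [∞, -∞, 45, 45]
  [89, ∞, 51, 51]
  [35, -∞, ∞, 35]
  [35, -∞, 57, ∞]
Answer: W*[1][0] = 89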